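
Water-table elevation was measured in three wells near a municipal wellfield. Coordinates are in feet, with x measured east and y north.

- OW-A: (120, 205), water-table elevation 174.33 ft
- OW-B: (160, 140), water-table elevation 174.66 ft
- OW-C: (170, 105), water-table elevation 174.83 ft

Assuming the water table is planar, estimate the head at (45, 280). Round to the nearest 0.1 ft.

With h = a·x + b·y + c and OW-A as origin, the differences give:
  40·a + (-65)·b = +0.33
  50·a + (-100)·b = +0.50
Eliminate b (×(-100) and ×(-65), subtract): -750·a = -0.500 → a = ∂h/∂x = +0.0006667
Back-substitute: b = ∂h/∂y = -0.004667.
h(45, 280) = 174.33 + (+0.0006667)·(-75) + (-0.004667)·(75) = 174.33 -0.050 -0.350 = 173.930 ft.

173.9 ft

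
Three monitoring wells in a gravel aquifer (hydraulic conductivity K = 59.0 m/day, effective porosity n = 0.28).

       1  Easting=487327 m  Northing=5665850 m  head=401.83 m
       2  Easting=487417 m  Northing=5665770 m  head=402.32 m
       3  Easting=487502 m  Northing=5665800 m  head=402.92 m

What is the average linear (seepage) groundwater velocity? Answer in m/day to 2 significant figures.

Differences from 1: to 2 (Δx, Δy, Δh) = (90, -80, +0.49); to 3 = (175, -50, +1.09).
Solve a·Δx + b·Δy = Δh: det = 90·(-50) − 175·(-80) = 9500.
∂h/∂x = [(+0.49)·(-50) − (+1.09)·(-80)] / 9500 = +0.006600
∂h/∂y = [90·(+1.09) − 175·(+0.49)] / 9500 = +0.001300
|∇h| = √(0.006600² + 0.001300²) = 0.006727
Seepage velocity v = K·i/n = 59.0 × 0.006727 / 0.28 = 1.417 m/day.

1.4 m/day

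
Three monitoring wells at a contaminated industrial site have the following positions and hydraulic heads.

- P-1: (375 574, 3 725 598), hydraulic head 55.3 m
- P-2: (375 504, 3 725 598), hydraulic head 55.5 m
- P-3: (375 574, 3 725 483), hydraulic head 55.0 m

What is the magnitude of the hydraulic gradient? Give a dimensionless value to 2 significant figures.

∂h/∂x = (55.5 − 55.3) / (375504 − 375574) = -0.002857
∂h/∂y = (55.0 − 55.3) / (3725483 − 3725598) = +0.002609
|∇h| = √(-0.002857² + 0.002609²) = 0.003869

0.0039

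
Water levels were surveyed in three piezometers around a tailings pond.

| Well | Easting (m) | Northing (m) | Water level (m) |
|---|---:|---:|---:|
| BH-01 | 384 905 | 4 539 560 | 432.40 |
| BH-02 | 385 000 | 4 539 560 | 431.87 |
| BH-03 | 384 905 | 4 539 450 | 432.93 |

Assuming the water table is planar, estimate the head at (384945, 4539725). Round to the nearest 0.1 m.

431.4 m

∂h/∂x = (431.87 − 432.40) / (385000 − 384905) = -0.005579
∂h/∂y = (432.93 − 432.40) / (4539450 − 4539560) = -0.004818
h(384945, 4539725) = 432.40 + (-0.005579)·(40) + (-0.004818)·(165) = 432.40 -0.223 -0.795 = 431.382 m.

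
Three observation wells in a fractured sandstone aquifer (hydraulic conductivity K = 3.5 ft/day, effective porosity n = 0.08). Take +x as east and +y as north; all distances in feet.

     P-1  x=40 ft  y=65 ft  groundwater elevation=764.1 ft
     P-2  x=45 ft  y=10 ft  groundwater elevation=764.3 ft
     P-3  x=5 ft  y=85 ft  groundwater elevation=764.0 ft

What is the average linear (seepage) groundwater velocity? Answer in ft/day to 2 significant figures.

Differences from P-1: to P-2 (Δx, Δy, Δh) = (5, -55, +0.2); to P-3 = (-35, 20, -0.1).
Solve a·Δx + b·Δy = Δh: det = 5·20 − (-35)·(-55) = -1825.
∂h/∂x = [(+0.2)·20 − (-0.1)·(-55)] / -1825 = +0.0008219
∂h/∂y = [5·(-0.1) − (-35)·(+0.2)] / -1825 = -0.003562
|∇h| = √(0.0008219² + -0.003562²) = 0.003656
Seepage velocity v = K·i/n = 3.5 × 0.003656 / 0.08 = 0.16 ft/day.

0.16 ft/day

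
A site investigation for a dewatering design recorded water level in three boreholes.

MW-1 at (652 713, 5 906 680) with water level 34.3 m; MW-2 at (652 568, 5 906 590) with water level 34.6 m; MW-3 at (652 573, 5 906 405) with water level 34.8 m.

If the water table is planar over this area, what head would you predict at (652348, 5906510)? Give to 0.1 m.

35.0 m

Three-point gradient (reference MW-1): Δ to MW-2 = (-145, -90, +0.3), Δ to MW-3 = (-140, -275, +0.5).
∂h/∂x = -0.001375, ∂h/∂y = -0.001118 (det = 27275).
h(652348, 5906510) = 34.3 + (-0.001375)·(-365) + (-0.001118)·(-170) = 34.3 +0.502 +0.190 = 34.992 m.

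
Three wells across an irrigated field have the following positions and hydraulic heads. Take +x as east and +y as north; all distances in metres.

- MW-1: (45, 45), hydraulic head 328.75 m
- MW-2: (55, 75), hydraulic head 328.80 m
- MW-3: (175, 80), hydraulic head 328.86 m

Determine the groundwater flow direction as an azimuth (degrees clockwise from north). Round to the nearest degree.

Three-point gradient (reference MW-1): Δ to MW-2 = (10, 30, +0.05), Δ to MW-3 = (130, 35, +0.11).
∂h/∂x = +0.0004366, ∂h/∂y = +0.001521 (det = -3550).
Flow direction (−∇h) has components (-0.0004366 E, -0.001521 N).
Azimuth = atan2(E, N) = atan2(-0.0004366, -0.001521) = 196.0° ≈ 196°.

196°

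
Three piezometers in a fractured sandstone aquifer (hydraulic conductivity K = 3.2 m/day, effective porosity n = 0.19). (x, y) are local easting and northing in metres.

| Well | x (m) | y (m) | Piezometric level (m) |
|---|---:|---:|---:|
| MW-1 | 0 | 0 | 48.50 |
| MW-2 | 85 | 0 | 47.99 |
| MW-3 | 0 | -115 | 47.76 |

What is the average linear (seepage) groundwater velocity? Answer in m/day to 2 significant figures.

∂h/∂x = (47.99 − 48.50) / (85 − 0) = -0.006000
∂h/∂y = (47.76 − 48.50) / (-115 − 0) = +0.006435
|∇h| = √(-0.006000² + 0.006435²) = 0.008798
Seepage velocity v = K·i/n = 3.2 × 0.008798 / 0.19 = 0.1482 m/day.

0.15 m/day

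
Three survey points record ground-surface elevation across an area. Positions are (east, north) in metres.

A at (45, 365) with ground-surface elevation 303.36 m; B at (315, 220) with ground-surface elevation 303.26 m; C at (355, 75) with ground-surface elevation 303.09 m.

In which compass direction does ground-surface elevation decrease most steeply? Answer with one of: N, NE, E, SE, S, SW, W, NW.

S

Taking A as reference: B−A = (270, -145, -0.10); C−A = (310, -290, -0.27).
Determinant of the coordinate differences = 270·(-290) − 310·(-145) = -33350.
∂z/∂x = [(-0.10)·(-290) − (-0.27)·(-145)] / -33350 = +0.0003043
∂z/∂y = [270·(-0.27) − 310·(-0.10)] / -33350 = +0.001256
Steepest decrease is along −∇f = (-0.0003043 E, -0.001256 N) → south.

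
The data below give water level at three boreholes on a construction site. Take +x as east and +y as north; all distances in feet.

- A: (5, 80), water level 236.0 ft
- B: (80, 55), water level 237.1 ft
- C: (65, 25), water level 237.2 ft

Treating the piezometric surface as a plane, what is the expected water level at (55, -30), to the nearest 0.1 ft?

237.6 ft

With h = a·x + b·y + c and A as origin, the differences give:
  75·a + (-25)·b = +1.1
  60·a + (-55)·b = +1.2
Eliminate b (×(-55) and ×(-25), subtract): -2625·a = -30.50 → a = ∂h/∂x = +0.01162
Back-substitute: b = ∂h/∂y = -0.009143.
h(55, -30) = 236.0 + (+0.01162)·(50) + (-0.009143)·(-110) = 236.0 +0.581 +1.006 = 237.587 ft.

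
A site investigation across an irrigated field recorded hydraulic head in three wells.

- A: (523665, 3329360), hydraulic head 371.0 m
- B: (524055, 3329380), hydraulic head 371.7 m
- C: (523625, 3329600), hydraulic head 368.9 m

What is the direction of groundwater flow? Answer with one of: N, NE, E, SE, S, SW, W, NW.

Differences from A: to B (Δx, Δy, Δh) = (390, 20, +0.7); to C = (-40, 240, -2.1).
Solve a·Δx + b·Δy = Δh: det = 390·240 − (-40)·20 = 94400.
∂h/∂x = [(+0.7)·240 − (-2.1)·20] / 94400 = +0.002225
∂h/∂y = [390·(-2.1) − (-40)·(+0.7)] / 94400 = -0.008379
Flow = −∇h = (-0.002225 east, +0.008379 north), which points north.

N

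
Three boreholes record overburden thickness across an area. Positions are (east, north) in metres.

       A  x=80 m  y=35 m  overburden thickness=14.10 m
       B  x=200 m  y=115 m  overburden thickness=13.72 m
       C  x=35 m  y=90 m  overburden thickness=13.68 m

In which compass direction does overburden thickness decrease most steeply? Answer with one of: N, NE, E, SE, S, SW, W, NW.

N

Differences from A: to B (Δx, Δy, Δh) = (120, 80, -0.38); to C = (-45, 55, -0.42).
Solve a·Δx + b·Δy = Δd: det = 120·55 − (-45)·80 = 10200.
∂d/∂x = [(-0.38)·55 − (-0.42)·80] / 10200 = +0.001245
∂d/∂y = [120·(-0.42) − (-45)·(-0.38)] / 10200 = -0.006618
Steepest decrease is along −∇f = (-0.001245 E, +0.006618 N) → north.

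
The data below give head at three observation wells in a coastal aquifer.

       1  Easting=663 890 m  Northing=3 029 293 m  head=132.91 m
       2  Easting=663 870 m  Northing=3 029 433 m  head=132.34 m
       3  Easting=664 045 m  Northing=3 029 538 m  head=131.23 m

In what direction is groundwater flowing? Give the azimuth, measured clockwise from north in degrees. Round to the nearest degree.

Differences from 1: to 2 (Δx, Δy, Δh) = (-20, 140, -0.57); to 3 = (155, 245, -1.68).
Solve a·Δx + b·Δy = Δh: det = (-20)·245 − 155·140 = -26600.
∂h/∂x = [(-0.57)·245 − (-1.68)·140] / -26600 = -0.003592
∂h/∂y = [(-20)·(-1.68) − 155·(-0.57)] / -26600 = -0.004585
Flow direction (−∇h) has components (+0.003592 E, +0.004585 N).
Azimuth = atan2(E, N) = atan2(+0.003592, +0.004585) = 38.1° ≈ 038°.

038°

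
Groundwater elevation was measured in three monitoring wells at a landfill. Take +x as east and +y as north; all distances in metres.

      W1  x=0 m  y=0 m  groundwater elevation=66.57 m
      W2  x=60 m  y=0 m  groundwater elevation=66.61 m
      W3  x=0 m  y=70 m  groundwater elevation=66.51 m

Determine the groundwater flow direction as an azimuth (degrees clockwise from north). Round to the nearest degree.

322°

∂h/∂x = (66.61 − 66.57) / (60 − 0) = +0.0006667
∂h/∂y = (66.51 − 66.57) / (70 − 0) = -0.0008571
Flow direction (−∇h) has components (-0.0006667 E, +0.0008571 N).
Azimuth = atan2(E, N) = atan2(-0.0006667, +0.0008571) = 322.1° ≈ 322°.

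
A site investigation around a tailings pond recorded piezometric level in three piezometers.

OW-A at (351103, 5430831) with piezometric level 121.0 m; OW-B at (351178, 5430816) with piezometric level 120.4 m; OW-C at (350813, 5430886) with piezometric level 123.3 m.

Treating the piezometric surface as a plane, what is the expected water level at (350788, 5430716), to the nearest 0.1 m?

With h = a·x + b·y + c and OW-A as origin, the differences give:
  75·a + (-15)·b = -0.6
  (-290)·a + 55·b = +2.3
Eliminate b (×55 and ×(-15), subtract): -225·a = 1.50 → a = ∂h/∂x = -0.006667
Back-substitute: b = ∂h/∂y = +0.006667.
h(350788, 5430716) = 121.0 + (-0.006667)·(-315) + (+0.006667)·(-115) = 121.0 +2.100 -0.767 = 122.333 m.

122.3 m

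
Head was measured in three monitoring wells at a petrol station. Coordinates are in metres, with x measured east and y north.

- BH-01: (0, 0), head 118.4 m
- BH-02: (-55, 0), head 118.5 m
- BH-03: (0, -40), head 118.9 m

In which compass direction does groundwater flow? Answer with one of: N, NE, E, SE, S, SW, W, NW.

N

∂h/∂x = (118.5 − 118.4) / (-55 − 0) = -0.001818
∂h/∂y = (118.9 − 118.4) / (-40 − 0) = -0.01250
Flow = −∇h = (+0.001818 east, +0.01250 north), which points north.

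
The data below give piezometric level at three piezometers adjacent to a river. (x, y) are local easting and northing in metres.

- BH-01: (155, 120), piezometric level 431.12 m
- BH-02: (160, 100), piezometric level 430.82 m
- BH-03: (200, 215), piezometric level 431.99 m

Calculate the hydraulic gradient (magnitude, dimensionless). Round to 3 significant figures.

Three-point gradient (reference BH-01): Δ to BH-02 = (5, -20, -0.30), Δ to BH-03 = (45, 95, +0.87).
∂h/∂x = -0.008073, ∂h/∂y = +0.01298 (det = 1375).
|∇h| = √(-0.008073² + 0.01298²) = 0.01529

0.0153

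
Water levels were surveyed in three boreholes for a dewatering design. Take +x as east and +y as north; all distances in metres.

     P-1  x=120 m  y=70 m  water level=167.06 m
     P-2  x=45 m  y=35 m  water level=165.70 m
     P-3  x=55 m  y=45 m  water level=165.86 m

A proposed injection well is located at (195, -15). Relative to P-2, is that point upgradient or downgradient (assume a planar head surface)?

upgradient

Three-point gradient (reference P-1): Δ to P-2 = (-75, -35, -1.36), Δ to P-3 = (-65, -25, -1.20).
∂h/∂x = +0.02000, ∂h/∂y = -0.004000 (det = -400).
Head at (195, -15) = 167.06 + (+0.02000)·(75) + (-0.004000)·(-85) = 168.90 m.
That is higher than the 165.70 m at P-2, so the point is upgradient.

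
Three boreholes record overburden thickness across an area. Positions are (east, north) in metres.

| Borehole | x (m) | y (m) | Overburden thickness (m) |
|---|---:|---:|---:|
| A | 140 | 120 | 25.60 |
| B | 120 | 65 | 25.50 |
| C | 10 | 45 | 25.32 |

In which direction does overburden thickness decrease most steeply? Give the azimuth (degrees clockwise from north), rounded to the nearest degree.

Three-point gradient (reference A): Δ to B = (-20, -55, -0.10), Δ to C = (-130, -75, -0.28).
∂d/∂x = +0.001398, ∂d/∂y = +0.001310 (det = -5650).
Steepest decrease is along −∇f: components (-0.001398 E, -0.001310 N).
Azimuth = atan2(-0.001398, -0.001310) = 226.9° ≈ 227°.

227°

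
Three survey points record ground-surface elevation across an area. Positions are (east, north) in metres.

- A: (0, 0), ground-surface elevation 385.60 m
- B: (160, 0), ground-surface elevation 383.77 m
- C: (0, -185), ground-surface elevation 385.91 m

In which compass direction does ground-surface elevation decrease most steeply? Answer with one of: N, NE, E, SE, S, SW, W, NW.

E

∂z/∂x = (383.77 − 385.60) / (160 − 0) = -0.01144
∂z/∂y = (385.91 − 385.60) / (-185 − 0) = -0.001676
Steepest decrease is along −∇f = (+0.01144 E, +0.001676 N) → east.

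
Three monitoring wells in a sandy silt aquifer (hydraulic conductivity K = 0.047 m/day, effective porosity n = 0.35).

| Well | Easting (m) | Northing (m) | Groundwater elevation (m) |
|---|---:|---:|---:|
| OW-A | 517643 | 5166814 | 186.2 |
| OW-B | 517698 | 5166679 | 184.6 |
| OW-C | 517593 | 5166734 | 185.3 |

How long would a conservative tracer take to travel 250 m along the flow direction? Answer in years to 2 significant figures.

Differences from OW-A: to OW-B (Δx, Δy, Δh) = (55, -135, -1.6); to OW-C = (-50, -80, -0.9).
Solve a·Δx + b·Δy = Δh: det = 55·(-80) − (-50)·(-135) = -11150.
∂h/∂x = [(-1.6)·(-80) − (-0.9)·(-135)] / -11150 = -0.0005830
∂h/∂y = [55·(-0.9) − (-50)·(-1.6)] / -11150 = +0.01161
|∇h| = √(-0.0005830² + 0.01161²) = 0.01162
Seepage velocity v = K·i/n = 0.047 × 0.01162 / 0.35 = 0.00156 m/day.
t = 250 / 0.00156 = 1.603e+05 days = 439 years.

440 years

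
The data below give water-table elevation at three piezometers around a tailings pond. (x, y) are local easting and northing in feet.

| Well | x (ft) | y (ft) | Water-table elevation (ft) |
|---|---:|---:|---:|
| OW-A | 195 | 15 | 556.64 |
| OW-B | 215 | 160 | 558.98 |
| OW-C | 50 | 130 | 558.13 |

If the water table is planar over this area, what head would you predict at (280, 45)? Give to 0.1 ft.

557.3 ft

Taking OW-A as reference: OW-B−OW-A = (20, 145, +2.34); OW-C−OW-A = (-145, 115, +1.49).
Determinant of the coordinate differences = 20·115 − (-145)·145 = 23325.
∂h/∂x = [(+2.34)·115 − (+1.49)·145] / 23325 = +0.002274
∂h/∂y = [20·(+1.49) − (-145)·(+2.34)] / 23325 = +0.01582
h(280, 45) = 556.64 + (+0.002274)·(85) + (+0.01582)·(30) = 556.64 +0.193 +0.475 = 557.308 ft.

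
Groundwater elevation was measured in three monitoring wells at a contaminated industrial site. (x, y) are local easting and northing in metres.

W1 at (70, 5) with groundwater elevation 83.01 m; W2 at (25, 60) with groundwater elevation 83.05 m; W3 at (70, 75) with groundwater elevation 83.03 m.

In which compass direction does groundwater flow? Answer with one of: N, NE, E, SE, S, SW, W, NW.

SE

Taking W1 as reference: W2−W1 = (-45, 55, +0.04); W3−W1 = (0, 70, +0.02).
Determinant of the coordinate differences = (-45)·70 − 0·55 = -3150.
∂h/∂x = [(+0.04)·70 − (+0.02)·55] / -3150 = -0.0005397
∂h/∂y = [(-45)·(+0.02) − 0·(+0.04)] / -3150 = +0.0002857
Flow = −∇h = (+0.0005397 east, -0.0002857 north), which points southeast.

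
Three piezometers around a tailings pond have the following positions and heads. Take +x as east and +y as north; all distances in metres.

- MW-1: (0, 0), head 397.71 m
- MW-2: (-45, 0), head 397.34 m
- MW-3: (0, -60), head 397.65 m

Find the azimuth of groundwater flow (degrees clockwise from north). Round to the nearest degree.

263°

∂h/∂x = (397.34 − 397.71) / (-45 − 0) = +0.008222
∂h/∂y = (397.65 − 397.71) / (-60 − 0) = +0.001000
Flow direction (−∇h) has components (-0.008222 E, -0.001000 N).
Azimuth = atan2(E, N) = atan2(-0.008222, -0.001000) = 263.1° ≈ 263°.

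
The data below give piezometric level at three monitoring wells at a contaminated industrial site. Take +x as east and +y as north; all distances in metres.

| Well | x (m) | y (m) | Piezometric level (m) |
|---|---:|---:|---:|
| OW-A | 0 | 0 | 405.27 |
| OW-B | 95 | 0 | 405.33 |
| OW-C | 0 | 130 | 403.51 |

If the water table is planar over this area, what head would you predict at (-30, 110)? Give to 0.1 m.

∂h/∂x = (405.33 − 405.27) / (95 − 0) = +0.0006316
∂h/∂y = (403.51 − 405.27) / (130 − 0) = -0.01354
h(-30, 110) = 405.27 + (+0.0006316)·(-30) + (-0.01354)·(110) = 405.27 -0.019 -1.489 = 403.762 m.

403.8 m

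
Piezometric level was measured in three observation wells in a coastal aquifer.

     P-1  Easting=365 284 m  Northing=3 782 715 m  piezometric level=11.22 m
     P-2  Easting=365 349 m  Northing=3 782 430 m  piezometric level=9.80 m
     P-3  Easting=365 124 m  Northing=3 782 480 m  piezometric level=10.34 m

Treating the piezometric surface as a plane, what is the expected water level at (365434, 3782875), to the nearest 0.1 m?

11.8 m

Differences from P-1: to P-2 (Δx, Δy, Δh) = (65, -285, -1.42); to P-3 = (-160, -235, -0.88).
Solve a·Δx + b·Δy = Δh: det = 65·(-235) − (-160)·(-285) = -60875.
∂h/∂x = [(-1.42)·(-235) − (-0.88)·(-285)] / -60875 = -0.001362
∂h/∂y = [65·(-0.88) − (-160)·(-1.42)] / -60875 = +0.004672
h(365434, 3782875) = 11.22 + (-0.001362)·(150) + (+0.004672)·(160) = 11.22 -0.204 +0.747 = 11.763 m.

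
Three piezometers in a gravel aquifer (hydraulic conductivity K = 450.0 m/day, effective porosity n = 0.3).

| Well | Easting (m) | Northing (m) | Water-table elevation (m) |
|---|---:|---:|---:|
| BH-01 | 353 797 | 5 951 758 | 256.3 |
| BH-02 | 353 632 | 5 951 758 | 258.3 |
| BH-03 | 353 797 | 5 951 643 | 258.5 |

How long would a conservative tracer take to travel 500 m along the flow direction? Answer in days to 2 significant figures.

∂h/∂x = (258.3 − 256.3) / (353632 − 353797) = -0.01212
∂h/∂y = (258.5 − 256.3) / (5951643 − 5951758) = -0.01913
|∇h| = √(-0.01212² + -0.01913²) = 0.02265
Seepage velocity v = K·i/n = 450.0 × 0.02265 / 0.3 = 33.98 m/day.
t = 500 / 33.98 = 14.71 days.

15 days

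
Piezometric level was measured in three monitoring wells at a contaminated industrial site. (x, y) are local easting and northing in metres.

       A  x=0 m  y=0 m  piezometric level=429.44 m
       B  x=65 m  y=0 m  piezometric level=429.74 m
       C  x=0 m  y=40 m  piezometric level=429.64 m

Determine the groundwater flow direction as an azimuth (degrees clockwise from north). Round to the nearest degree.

∂h/∂x = (429.74 − 429.44) / (65 − 0) = +0.004615
∂h/∂y = (429.64 − 429.44) / (40 − 0) = +0.005000
Flow direction (−∇h) has components (-0.004615 E, -0.005000 N).
Azimuth = atan2(E, N) = atan2(-0.004615, -0.005000) = 222.7° ≈ 223°.

223°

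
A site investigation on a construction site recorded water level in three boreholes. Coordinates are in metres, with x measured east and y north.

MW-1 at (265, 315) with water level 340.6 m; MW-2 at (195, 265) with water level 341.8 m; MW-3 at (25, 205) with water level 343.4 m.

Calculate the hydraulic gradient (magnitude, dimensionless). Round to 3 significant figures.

0.0215

With h = a·x + b·y + c and MW-1 as origin, the differences give:
  (-70)·a + (-50)·b = +1.2
  (-240)·a + (-110)·b = +2.8
Eliminate b (×(-110) and ×(-50), subtract): -4300·a = 8.00 → a = ∂h/∂x = -0.001860
Back-substitute: b = ∂h/∂y = -0.02140.
|∇h| = √(-0.001860² + -0.02140²) = 0.02148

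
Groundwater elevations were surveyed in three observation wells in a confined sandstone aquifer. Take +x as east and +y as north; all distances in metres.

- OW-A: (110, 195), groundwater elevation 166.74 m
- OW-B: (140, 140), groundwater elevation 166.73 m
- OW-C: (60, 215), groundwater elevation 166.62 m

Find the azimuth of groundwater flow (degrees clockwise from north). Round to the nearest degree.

239°

Differences from OW-A: to OW-B (Δx, Δy, Δh) = (30, -55, -0.01); to OW-C = (-50, 20, -0.12).
Solve a·Δx + b·Δy = Δh: det = 30·20 − (-50)·(-55) = -2150.
∂h/∂x = [(-0.01)·20 − (-0.12)·(-55)] / -2150 = +0.003163
∂h/∂y = [30·(-0.12) − (-50)·(-0.01)] / -2150 = +0.001907
Flow direction (−∇h) has components (-0.003163 E, -0.001907 N).
Azimuth = atan2(E, N) = atan2(-0.003163, -0.001907) = 238.9° ≈ 239°.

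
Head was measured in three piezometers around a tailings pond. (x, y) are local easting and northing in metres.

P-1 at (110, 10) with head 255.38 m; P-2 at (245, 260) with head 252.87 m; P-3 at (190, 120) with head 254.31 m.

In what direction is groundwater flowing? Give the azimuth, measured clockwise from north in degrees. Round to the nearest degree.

Differences from P-1: to P-2 (Δx, Δy, Δh) = (135, 250, -2.51); to P-3 = (80, 110, -1.07).
Determinant of the coordinate differences = 135·110 − 80·250 = -5150.
∂h/∂x = [(-2.51)·110 − (-1.07)·250] / -5150 = +0.001670
∂h/∂y = [135·(-1.07) − 80·(-2.51)] / -5150 = -0.01094
Flow direction (−∇h) has components (-0.001670 E, +0.01094 N).
Azimuth = atan2(E, N) = atan2(-0.001670, +0.01094) = 351.3° ≈ 351°.

351°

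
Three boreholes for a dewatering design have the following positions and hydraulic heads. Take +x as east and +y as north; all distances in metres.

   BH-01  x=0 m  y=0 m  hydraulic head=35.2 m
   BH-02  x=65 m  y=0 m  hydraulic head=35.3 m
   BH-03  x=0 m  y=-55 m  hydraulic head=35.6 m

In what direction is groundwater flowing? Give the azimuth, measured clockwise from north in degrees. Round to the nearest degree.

348°

∂h/∂x = (35.3 − 35.2) / (65 − 0) = +0.001538
∂h/∂y = (35.6 − 35.2) / (-55 − 0) = -0.007273
Flow direction (−∇h) has components (-0.001538 E, +0.007273 N).
Azimuth = atan2(E, N) = atan2(-0.001538, +0.007273) = 348.1° ≈ 348°.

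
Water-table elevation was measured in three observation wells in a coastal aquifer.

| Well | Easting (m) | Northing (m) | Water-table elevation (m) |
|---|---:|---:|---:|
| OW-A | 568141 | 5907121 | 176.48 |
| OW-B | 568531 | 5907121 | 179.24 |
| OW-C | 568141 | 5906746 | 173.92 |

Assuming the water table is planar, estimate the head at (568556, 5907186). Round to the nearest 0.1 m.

179.9 m

∂h/∂x = (179.24 − 176.48) / (568531 − 568141) = +0.007077
∂h/∂y = (173.92 − 176.48) / (5906746 − 5907121) = +0.006827
h(568556, 5907186) = 176.48 + (+0.007077)·(415) + (+0.006827)·(65) = 176.48 +2.937 +0.444 = 179.861 m.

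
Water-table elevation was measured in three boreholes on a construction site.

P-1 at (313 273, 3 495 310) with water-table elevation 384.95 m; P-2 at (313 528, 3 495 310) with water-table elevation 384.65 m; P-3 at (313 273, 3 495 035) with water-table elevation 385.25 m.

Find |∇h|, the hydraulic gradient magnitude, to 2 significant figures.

∂h/∂x = (384.65 − 384.95) / (313528 − 313273) = -0.001176
∂h/∂y = (385.25 − 384.95) / (3495035 − 3495310) = -0.001091
|∇h| = √(-0.001176² + -0.001091²) = 0.001604

0.0016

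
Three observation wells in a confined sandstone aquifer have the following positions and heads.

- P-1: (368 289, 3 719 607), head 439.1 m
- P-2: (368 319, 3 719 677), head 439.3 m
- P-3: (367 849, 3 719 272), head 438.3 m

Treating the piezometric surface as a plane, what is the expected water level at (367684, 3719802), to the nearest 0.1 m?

440.0 m

Differences from P-1: to P-2 (Δx, Δy, Δh) = (30, 70, +0.2); to P-3 = (-440, -335, -0.8).
Determinant of the coordinate differences = 30·(-335) − (-440)·70 = 20750.
∂h/∂x = [(+0.2)·(-335) − (-0.8)·70] / 20750 = -0.0005301
∂h/∂y = [30·(-0.8) − (-440)·(+0.2)] / 20750 = +0.003084
h(367684, 3719802) = 439.1 + (-0.0005301)·(-605) + (+0.003084)·(195) = 439.1 +0.321 +0.601 = 440.022 m.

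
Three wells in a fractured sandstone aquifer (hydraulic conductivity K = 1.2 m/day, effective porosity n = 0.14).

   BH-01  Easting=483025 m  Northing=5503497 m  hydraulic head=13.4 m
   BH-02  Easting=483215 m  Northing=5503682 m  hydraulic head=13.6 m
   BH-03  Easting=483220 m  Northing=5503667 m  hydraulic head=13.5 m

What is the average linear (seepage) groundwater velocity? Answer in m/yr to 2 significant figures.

Taking BH-01 as reference: BH-02−BH-01 = (190, 185, +0.2); BH-03−BH-01 = (195, 170, +0.1).
Determinant of the coordinate differences = 190·170 − 195·185 = -3775.
∂h/∂x = [(+0.2)·170 − (+0.1)·185] / -3775 = -0.004106
∂h/∂y = [190·(+0.1) − 195·(+0.2)] / -3775 = +0.005298
|∇h| = √(-0.004106² + 0.005298²) = 0.006703
Seepage velocity v = K·i/n = 1.2 × 0.006703 / 0.14 = 0.05745 m/day = 20.98 m/yr.

21 m/yr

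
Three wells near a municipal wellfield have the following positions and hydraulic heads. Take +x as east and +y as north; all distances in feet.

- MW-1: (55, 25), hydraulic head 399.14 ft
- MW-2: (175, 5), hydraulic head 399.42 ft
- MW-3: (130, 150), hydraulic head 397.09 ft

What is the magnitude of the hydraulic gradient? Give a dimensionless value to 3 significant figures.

0.0162

With h = a·x + b·y + c and MW-1 as origin, the differences give:
  120·a + (-20)·b = +0.28
  75·a + 125·b = -2.05
Eliminate b (×125 and ×(-20), subtract): 16500·a = -6.000 → a = ∂h/∂x = -0.0003636
Back-substitute: b = ∂h/∂y = -0.01618.
|∇h| = √(-0.0003636² + -0.01618²) = 0.01618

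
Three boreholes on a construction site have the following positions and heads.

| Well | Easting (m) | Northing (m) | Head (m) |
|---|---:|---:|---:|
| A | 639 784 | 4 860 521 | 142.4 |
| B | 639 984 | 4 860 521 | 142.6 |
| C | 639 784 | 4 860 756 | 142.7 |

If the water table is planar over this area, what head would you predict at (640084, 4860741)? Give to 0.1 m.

∂h/∂x = (142.6 − 142.4) / (639984 − 639784) = +0.0010000
∂h/∂y = (142.7 − 142.4) / (4860756 − 4860521) = +0.001277
h(640084, 4860741) = 142.4 + (+0.0010000)·(300) + (+0.001277)·(220) = 142.4 +0.300 +0.281 = 142.981 m.

143.0 m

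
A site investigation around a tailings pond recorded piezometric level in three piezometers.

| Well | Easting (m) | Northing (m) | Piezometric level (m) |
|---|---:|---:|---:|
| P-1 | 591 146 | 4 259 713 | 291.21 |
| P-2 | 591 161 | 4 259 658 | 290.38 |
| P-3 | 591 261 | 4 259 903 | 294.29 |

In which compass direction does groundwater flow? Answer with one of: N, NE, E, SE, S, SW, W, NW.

With h = a·x + b·y + c and P-1 as origin, the differences give:
  15·a + (-55)·b = -0.83
  115·a + 190·b = +3.08
Eliminate b (×190 and ×(-55), subtract): 9175·a = 11.700 → a = ∂h/∂x = +0.001275
Back-substitute: b = ∂h/∂y = +0.01544.
Flow = −∇h = (-0.001275 east, -0.01544 north), which points south.

S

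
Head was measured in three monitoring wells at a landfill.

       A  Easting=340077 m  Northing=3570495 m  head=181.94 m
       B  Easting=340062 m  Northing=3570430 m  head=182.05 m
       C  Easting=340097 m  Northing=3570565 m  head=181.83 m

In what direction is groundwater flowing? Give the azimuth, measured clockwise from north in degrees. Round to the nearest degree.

315°

Differences from A: to B (Δx, Δy, Δh) = (-15, -65, +0.11); to C = (20, 70, -0.11).
Solve a·Δx + b·Δy = Δh: det = (-15)·70 − 20·(-65) = 250.
∂h/∂x = [(+0.11)·70 − (-0.11)·(-65)] / 250 = +0.002200
∂h/∂y = [(-15)·(-0.11) − 20·(+0.11)] / 250 = -0.002200
Flow direction (−∇h) has components (-0.002200 E, +0.002200 N).
Azimuth = atan2(E, N) = atan2(-0.002200, +0.002200) = 315.0° ≈ 315°.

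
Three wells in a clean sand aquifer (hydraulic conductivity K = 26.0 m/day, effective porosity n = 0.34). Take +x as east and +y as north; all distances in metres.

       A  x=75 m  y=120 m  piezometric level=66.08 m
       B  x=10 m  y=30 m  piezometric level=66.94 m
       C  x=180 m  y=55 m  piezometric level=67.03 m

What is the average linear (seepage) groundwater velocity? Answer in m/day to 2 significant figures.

0.87 m/day

Differences from A: to B (Δx, Δy, Δh) = (-65, -90, +0.86); to C = (105, -65, +0.95).
Solve a·Δx + b·Δy = Δh: det = (-65)·(-65) − 105·(-90) = 13675.
∂h/∂x = [(+0.86)·(-65) − (+0.95)·(-90)] / 13675 = +0.002165
∂h/∂y = [(-65)·(+0.95) − 105·(+0.86)] / 13675 = -0.01112
|∇h| = √(0.002165² + -0.01112²) = 0.01133
Seepage velocity v = K·i/n = 26.0 × 0.01133 / 0.34 = 0.8664 m/day.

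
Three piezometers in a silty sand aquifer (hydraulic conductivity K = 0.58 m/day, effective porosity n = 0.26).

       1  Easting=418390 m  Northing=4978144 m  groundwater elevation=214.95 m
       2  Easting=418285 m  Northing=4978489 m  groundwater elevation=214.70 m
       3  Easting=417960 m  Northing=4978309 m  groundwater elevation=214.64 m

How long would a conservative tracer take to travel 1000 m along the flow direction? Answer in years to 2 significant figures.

1600 years

Taking 1 as reference: 2−1 = (-105, 345, -0.25); 3−1 = (-430, 165, -0.31).
Solve a·Δx + b·Δy = Δh: det = (-105)·165 − (-430)·345 = 131025.
∂h/∂x = [(-0.25)·165 − (-0.31)·345] / 131025 = +0.0005014
∂h/∂y = [(-105)·(-0.31) − (-430)·(-0.25)] / 131025 = -0.0005720
|∇h| = √(0.0005014² + -0.0005720²) = 0.0007606
Seepage velocity v = K·i/n = 0.58 × 0.0007606 / 0.26 = 0.001697 m/day.
t = 1000 / 0.001697 = 5.893e+05 days = 1.61e+03 years.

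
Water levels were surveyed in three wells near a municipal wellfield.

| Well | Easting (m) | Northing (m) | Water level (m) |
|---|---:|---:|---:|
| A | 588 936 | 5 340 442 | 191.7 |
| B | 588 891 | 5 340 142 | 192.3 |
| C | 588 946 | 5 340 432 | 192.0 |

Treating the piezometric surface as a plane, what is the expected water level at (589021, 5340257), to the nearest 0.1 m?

Taking A as reference: B−A = (-45, -300, +0.6); C−A = (10, -10, +0.3).
Determinant of the coordinate differences = (-45)·(-10) − 10·(-300) = 3450.
∂h/∂x = [(+0.6)·(-10) − (+0.3)·(-300)] / 3450 = +0.02435
∂h/∂y = [(-45)·(+0.3) − 10·(+0.6)] / 3450 = -0.005652
h(589021, 5340257) = 191.7 + (+0.02435)·(85) + (-0.005652)·(-185) = 191.7 +2.070 +1.046 = 194.815 m.

194.8 m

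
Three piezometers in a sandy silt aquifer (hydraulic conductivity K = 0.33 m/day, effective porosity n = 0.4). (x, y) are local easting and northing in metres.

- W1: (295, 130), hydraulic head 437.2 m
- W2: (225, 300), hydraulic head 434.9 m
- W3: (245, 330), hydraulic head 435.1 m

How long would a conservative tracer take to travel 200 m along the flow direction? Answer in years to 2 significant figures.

34 years

Three-point gradient (reference W1): Δ to W2 = (-70, 170, -2.3), Δ to W3 = (-50, 200, -2.1).
∂h/∂x = +0.01873, ∂h/∂y = -0.005818 (det = -5500).
|∇h| = √(0.01873² + -0.005818²) = 0.01961
Seepage velocity v = K·i/n = 0.33 × 0.01961 / 0.4 = 0.01618 m/day.
t = 200 / 0.01618 = 1.236e+04 days = 33.8 years.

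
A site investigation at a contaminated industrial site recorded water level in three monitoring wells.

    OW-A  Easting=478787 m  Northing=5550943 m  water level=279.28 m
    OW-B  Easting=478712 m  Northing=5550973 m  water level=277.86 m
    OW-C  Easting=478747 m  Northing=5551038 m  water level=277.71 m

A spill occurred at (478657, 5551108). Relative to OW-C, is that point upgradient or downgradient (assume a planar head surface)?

Differences from OW-A: to OW-B (Δx, Δy, Δh) = (-75, 30, -1.42); to OW-C = (-40, 95, -1.57).
Solve a·Δx + b·Δy = Δh: det = (-75)·95 − (-40)·30 = -5925.
∂h/∂x = [(-1.42)·95 − (-1.57)·30] / -5925 = +0.01482
∂h/∂y = [(-75)·(-1.57) − (-40)·(-1.42)] / -5925 = -0.01029
Head at (478657, 5551108) = 279.28 + (+0.01482)·(-130) + (-0.01029)·(165) = 275.66 m.
That is lower than the 277.71 m at OW-C, so the point is downgradient.

downgradient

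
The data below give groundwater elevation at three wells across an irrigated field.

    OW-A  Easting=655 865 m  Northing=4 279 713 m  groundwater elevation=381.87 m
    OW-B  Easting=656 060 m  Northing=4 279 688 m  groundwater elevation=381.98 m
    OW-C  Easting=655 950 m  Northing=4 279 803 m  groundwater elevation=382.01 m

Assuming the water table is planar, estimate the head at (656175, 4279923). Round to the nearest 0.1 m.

With h = a·x + b·y + c and OW-A as origin, the differences give:
  195·a + (-25)·b = +0.11
  85·a + 90·b = +0.14
Eliminate b (×90 and ×(-25), subtract): 19675·a = 13.400 → a = ∂h/∂x = +0.0006811
Back-substitute: b = ∂h/∂y = +0.0009123.
h(656175, 4279923) = 381.87 + (+0.0006811)·(310) + (+0.0009123)·(210) = 381.87 +0.211 +0.192 = 382.273 m.

382.3 m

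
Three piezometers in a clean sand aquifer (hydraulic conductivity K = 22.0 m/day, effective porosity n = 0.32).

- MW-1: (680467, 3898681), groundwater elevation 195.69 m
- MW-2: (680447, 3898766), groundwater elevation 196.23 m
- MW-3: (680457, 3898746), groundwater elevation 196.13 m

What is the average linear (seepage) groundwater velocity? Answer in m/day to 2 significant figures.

0.63 m/day

With h = a·x + b·y + c and MW-1 as origin, the differences give:
  (-20)·a + 85·b = +0.54
  (-10)·a + 65·b = +0.44
Eliminate b (×65 and ×85, subtract): -450·a = -2.300 → a = ∂h/∂x = +0.005111
Back-substitute: b = ∂h/∂y = +0.007556.
|∇h| = √(0.005111² + 0.007556²) = 0.009122
Seepage velocity v = K·i/n = 22.0 × 0.009122 / 0.32 = 0.6271 m/day.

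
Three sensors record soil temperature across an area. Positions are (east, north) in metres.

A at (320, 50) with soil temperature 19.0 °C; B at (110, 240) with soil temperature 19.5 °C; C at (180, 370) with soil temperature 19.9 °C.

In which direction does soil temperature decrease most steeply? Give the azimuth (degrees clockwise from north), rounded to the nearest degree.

With T = a·x + b·y + c and A as origin, the differences give:
  (-210)·a + 190·b = +0.5
  (-140)·a + 320·b = +0.9
Eliminate b (×320 and ×190, subtract): -40600·a = -11.00 → a = ∂T/∂x = +0.0002709
Back-substitute: b = ∂T/∂y = +0.002931.
Steepest decrease is along −∇f: components (-0.0002709 E, -0.002931 N).
Azimuth = atan2(-0.0002709, -0.002931) = 185.3° ≈ 185°.

185°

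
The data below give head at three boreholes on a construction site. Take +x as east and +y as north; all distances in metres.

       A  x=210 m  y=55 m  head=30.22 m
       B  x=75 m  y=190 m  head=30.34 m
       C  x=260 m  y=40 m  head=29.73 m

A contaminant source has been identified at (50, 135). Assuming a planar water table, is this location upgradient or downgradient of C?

upgradient

Three-point gradient (reference A): Δ to B = (-135, 135, +0.12), Δ to C = (50, -15, -0.49).
∂h/∂x = -0.01362, ∂h/∂y = -0.01273 (det = -4725).
Head at (50, 135) = 30.22 + (-0.01362)·(-160) + (-0.01273)·(80) = 31.38 m.
That is higher than the 29.73 m at C, so the point is upgradient.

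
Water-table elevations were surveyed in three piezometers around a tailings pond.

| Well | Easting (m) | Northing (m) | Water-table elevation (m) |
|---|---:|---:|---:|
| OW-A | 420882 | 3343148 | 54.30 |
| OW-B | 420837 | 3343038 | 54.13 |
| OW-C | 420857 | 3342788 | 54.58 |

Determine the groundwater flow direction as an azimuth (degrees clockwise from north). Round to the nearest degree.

With h = a·x + b·y + c and OW-A as origin, the differences give:
  (-45)·a + (-110)·b = -0.17
  (-25)·a + (-360)·b = +0.28
Eliminate b (×(-360) and ×(-110), subtract): 13450·a = 92.000 → a = ∂h/∂x = +0.006840
Back-substitute: b = ∂h/∂y = -0.001253.
Flow direction (−∇h) has components (-0.006840 E, +0.001253 N).
Azimuth = atan2(E, N) = atan2(-0.006840, +0.001253) = 280.4° ≈ 280°.

280°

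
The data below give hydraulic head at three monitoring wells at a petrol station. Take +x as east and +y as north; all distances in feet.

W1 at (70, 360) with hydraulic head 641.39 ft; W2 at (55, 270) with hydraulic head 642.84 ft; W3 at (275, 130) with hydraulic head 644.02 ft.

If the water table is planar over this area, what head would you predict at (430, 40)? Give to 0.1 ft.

Taking W1 as reference: W2−W1 = (-15, -90, +1.45); W3−W1 = (205, -230, +2.63).
Solve a·Δx + b·Δy = Δh: det = (-15)·(-230) − 205·(-90) = 21900.
∂h/∂x = [(+1.45)·(-230) − (+2.63)·(-90)] / 21900 = -0.004420
∂h/∂y = [(-15)·(+2.63) − 205·(+1.45)] / 21900 = -0.01537
h(430, 40) = 641.39 + (-0.004420)·(360) + (-0.01537)·(-320) = 641.39 -1.591 +4.920 = 644.719 ft.

644.7 ft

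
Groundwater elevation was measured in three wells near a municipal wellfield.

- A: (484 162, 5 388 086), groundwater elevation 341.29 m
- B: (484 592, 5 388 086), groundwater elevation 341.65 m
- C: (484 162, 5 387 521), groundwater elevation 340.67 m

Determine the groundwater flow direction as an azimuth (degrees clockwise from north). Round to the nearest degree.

217°

∂h/∂x = (341.65 − 341.29) / (484592 − 484162) = +0.0008372
∂h/∂y = (340.67 − 341.29) / (5387521 − 5388086) = +0.001097
Flow direction (−∇h) has components (-0.0008372 E, -0.001097 N).
Azimuth = atan2(E, N) = atan2(-0.0008372, -0.001097) = 217.3° ≈ 217°.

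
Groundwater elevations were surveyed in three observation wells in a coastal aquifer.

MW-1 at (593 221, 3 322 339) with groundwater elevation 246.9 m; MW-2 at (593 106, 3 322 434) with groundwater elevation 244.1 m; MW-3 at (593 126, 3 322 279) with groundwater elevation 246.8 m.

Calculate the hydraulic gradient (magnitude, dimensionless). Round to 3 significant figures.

Taking MW-1 as reference: MW-2−MW-1 = (-115, 95, -2.8); MW-3−MW-1 = (-95, -60, -0.1).
Determinant of the coordinate differences = (-115)·(-60) − (-95)·95 = 15925.
∂h/∂x = [(-2.8)·(-60) − (-0.1)·95] / 15925 = +0.01115
∂h/∂y = [(-115)·(-0.1) − (-95)·(-2.8)] / 15925 = -0.01598
|∇h| = √(0.01115² + -0.01598²) = 0.01949

0.0195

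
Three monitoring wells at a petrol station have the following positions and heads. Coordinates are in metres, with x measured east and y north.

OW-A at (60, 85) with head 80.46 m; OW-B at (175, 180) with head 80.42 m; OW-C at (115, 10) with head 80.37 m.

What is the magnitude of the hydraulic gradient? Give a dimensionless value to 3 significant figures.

0.00102

Three-point gradient (reference OW-A): Δ to OW-B = (115, 95, -0.04), Δ to OW-C = (55, -75, -0.09).
∂h/∂x = -0.0008339, ∂h/∂y = +0.0005884 (det = -13850).
|∇h| = √(-0.0008339² + 0.0005884²) = 0.001021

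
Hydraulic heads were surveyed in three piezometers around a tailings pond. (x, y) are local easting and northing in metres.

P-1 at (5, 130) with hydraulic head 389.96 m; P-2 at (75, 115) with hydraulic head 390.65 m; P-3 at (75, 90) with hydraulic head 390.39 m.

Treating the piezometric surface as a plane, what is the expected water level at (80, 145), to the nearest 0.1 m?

With h = a·x + b·y + c and P-1 as origin, the differences give:
  70·a + (-15)·b = +0.69
  70·a + (-40)·b = +0.43
Eliminate b (×(-40) and ×(-15), subtract): -1750·a = -21.150 → a = ∂h/∂x = +0.01209
Back-substitute: b = ∂h/∂y = +0.01040.
h(80, 145) = 389.96 + (+0.01209)·(75) + (+0.01040)·(15) = 389.96 +0.906 +0.156 = 391.022 m.

391.0 m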